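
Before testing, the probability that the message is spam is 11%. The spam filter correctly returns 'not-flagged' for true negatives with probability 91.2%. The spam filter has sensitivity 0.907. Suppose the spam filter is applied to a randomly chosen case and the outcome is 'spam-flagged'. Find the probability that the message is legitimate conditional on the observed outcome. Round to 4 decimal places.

P(¬H | E) ≈ 0.4398

Let H be the event that the message is spam. P(H) = 0.11, so P(¬H) = 0.89. With E the 'spam-flagged' result, P(E|H) = 0.907 and P(E|¬H) = 0.088.
P(E) = 0.907·0.11 + 0.088·0.89 = 0.099770 + 0.078320 = 0.17809.
By Bayes' theorem, P(H|E) = 0.099770 / 0.17809 = 0.5602. Hence P(¬H|E) = 1 − 0.5602 = 0.4398.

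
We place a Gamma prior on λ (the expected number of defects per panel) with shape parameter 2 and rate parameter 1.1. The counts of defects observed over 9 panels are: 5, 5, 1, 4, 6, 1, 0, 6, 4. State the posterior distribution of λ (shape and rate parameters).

Posterior: Gamma(shape=34, rate=10.1)

The Poisson likelihood adds the total count to the shape and the number of exposure periods to the rate. Here ∑xᵢ = 32 and n = 9, so shape 2→34 and rate 1.1→10.1.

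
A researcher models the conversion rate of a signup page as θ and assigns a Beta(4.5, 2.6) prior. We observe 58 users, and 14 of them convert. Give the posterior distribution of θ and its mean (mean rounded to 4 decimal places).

Posterior: Beta(18.5, 46.6); mean ≈ 0.2842

The binomial likelihood is conjugate to the Beta prior: with 14 successes and 44 failures, the posterior is Beta(4.5+14, 2.6+44) = Beta(18.5, 46.6).
Posterior mean = α/(α+β) = 18.5/65.1 = 0.2842.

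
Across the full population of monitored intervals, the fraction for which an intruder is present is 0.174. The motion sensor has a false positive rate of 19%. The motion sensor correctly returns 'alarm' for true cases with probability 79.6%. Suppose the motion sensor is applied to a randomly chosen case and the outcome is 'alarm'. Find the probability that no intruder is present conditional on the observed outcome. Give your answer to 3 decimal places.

P(¬H | E) ≈ 0.531

Let H be the event that an intruder is present. P(H) = 0.174, so P(¬H) = 0.826. With E the 'alarm' result, P(E|H) = 0.796 and P(E|¬H) = 0.19.
P(E) = 0.796·0.174 + 0.19·0.826 = 0.13850 + 0.15694 = 0.29544.
By Bayes' theorem, P(H|E) = 0.13850 / 0.29544 = 0.469. Hence P(¬H|E) = 1 − 0.469 = 0.531.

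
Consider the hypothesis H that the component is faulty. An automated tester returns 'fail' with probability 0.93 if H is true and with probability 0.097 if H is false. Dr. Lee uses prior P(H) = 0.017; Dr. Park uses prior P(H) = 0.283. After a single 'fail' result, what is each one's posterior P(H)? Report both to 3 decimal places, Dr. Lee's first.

Dr. Lee: 0.142; Dr. Park: 0.791

The likelihood ratio for a 'fail' result is 0.93/0.097 = 9.5876.
Dr. Lee: prior odds 0.017/0.983 = 0.017294; posterior odds 0.16581; posterior probability 0.142.
Dr. Park: prior odds 0.283/0.717 = 0.39470; posterior odds 3.7842; posterior probability 0.791.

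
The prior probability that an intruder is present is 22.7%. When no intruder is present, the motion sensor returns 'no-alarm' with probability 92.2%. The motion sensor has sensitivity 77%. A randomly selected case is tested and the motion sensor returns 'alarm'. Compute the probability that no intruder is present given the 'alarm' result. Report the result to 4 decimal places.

P(¬H | E) ≈ 0.2565

Write H for 'an intruder is present'. Prior odds H:¬H = 0.227/0.773 = 0.29366. For the 'alarm' outcome, the likelihood ratio is 0.77/0.078 = 9.8718.
Posterior odds = 0.29366 × 9.8718 = 2.8990, so P(H|E) = 2.8990/(1+2.8990) = 0.7435. Then P(¬H|E) = 1 − 0.7435 = 0.2565.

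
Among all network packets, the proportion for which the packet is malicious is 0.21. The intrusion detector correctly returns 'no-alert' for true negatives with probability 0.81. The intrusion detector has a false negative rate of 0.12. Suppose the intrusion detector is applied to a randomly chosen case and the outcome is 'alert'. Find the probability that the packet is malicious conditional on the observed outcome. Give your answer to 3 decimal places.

Write H for 'the packet is malicious'. Prior odds H:¬H = 0.21/0.79 = 0.26582. For the 'alert' outcome, the likelihood ratio is 0.88/0.19 = 4.6316.
Posterior odds = 0.26582 × 4.6316 = 1.2312, so P(H|E) = 1.2312/(1+1.2312) = 0.552.

P(H | E) ≈ 0.552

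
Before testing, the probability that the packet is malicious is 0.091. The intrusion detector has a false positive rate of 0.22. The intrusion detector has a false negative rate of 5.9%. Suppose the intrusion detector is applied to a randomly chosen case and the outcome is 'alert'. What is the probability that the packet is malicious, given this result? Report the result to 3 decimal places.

Write H for 'the packet is malicious'. Prior odds H:¬H = 0.091/0.909 = 0.10011. For the 'alert' outcome, the likelihood ratio is 0.941/0.22 = 4.2773.
Posterior odds = 0.10011 × 4.2773 = 0.42820, so P(H|E) = 0.42820/(1+0.42820) = 0.300.

P(H | E) ≈ 0.300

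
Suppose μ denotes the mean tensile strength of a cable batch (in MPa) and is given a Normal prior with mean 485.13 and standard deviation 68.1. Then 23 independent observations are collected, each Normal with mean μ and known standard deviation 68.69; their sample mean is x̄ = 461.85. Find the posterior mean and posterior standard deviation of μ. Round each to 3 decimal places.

With known σ, the Normal prior is conjugate. Weight on the data is w = (n/σ²)/(n/σ² + 1/τ₀²) = 0.00487462/(0.00487462+0.00021563) = 0.95764.
Posterior mean = w·x̄ + (1−w)·μ₀ = 0.95764·461.85 + 0.042361·485.13 = 462.836. Posterior variance = 1/(0.00487462+0.00021563) = 196.454, so SD = 14.016.

Posterior mean ≈ 462.836; posterior SD ≈ 14.016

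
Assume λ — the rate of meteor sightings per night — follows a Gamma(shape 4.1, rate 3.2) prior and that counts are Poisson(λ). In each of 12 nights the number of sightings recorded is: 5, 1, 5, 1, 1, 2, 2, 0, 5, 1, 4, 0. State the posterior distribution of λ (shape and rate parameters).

Posterior: Gamma(shape=31.1, rate=15.2)

The Poisson likelihood adds the total count to the shape and the number of exposure periods to the rate. Here ∑xᵢ = 27 and n = 12, so shape 4.1→31.1 and rate 3.2→15.2.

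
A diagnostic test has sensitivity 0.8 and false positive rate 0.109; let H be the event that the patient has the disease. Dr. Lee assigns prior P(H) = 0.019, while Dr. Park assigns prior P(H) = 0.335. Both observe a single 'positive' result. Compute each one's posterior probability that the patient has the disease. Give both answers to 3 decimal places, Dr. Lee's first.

P('+'|H) = 0.8, P('+'|¬H) = 0.109.
Dr. Lee: numerator 0.8·0.019 = 0.015200; evidence = 0.015200+0.109·0.981 = 0.12213; posterior = 0.124.
Dr. Park: numerator 0.8·0.335 = 0.26800; evidence = 0.26800+0.109·0.665 = 0.34049; posterior = 0.787.

Dr. Lee: 0.124; Dr. Park: 0.787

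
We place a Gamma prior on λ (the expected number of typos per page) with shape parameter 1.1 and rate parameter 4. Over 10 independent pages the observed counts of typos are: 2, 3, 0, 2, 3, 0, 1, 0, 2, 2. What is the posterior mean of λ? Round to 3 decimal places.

Posterior mean ≈ 1.150

Total count ∑xᵢ = 15 over n = 10 pages.
Gamma is conjugate to the Poisson likelihood: posterior is Gamma(shape = 1.1+15 = 16.1, rate = 4+10 = 14).
E[λ | data] = 16.1/14 = 1.150.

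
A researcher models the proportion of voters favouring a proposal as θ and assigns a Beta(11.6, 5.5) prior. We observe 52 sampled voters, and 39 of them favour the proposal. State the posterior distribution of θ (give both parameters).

The binomial likelihood is conjugate to the Beta prior: with 39 successes and 13 failures, the posterior is Beta(11.6+39, 5.5+13) = Beta(50.6, 18.5).

Posterior: Beta(50.6, 18.5)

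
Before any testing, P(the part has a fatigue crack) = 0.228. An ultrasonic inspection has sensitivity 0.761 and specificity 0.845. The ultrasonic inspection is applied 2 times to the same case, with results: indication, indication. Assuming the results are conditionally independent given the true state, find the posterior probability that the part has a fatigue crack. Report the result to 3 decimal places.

Let H be the event that the part has a fatigue crack; start with P(H) = 0.228. P('indication'|H) = 0.761, P('indication'|¬H) = 0.155.
Update on result 1 ('indication'): P(H) ← 0.761·0.2280 / (0.761·0.2280 + 0.155·0.7720) = 0.17351/0.29317 = 0.5918.
Update on result 2 ('indication'): P(H) ← 0.761·0.5918 / (0.761·0.5918 + 0.155·0.4082) = 0.45039/0.51365 = 0.8768.

Posterior P(H) ≈ 0.877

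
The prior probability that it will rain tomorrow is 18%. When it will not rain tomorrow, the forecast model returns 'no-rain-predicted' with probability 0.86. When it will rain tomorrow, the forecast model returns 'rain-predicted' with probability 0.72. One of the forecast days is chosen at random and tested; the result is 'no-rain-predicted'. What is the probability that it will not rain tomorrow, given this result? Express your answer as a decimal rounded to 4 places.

P(¬H | E) ≈ 0.9333

Write H for 'it will rain tomorrow'. Prior odds H:¬H = 0.18/0.82 = 0.21951. For the 'no-rain-predicted' outcome, the likelihood ratio is 0.28/0.86 = 0.32558.
Posterior odds = 0.21951 × 0.32558 = 0.071469, so P(H|E) = 0.071469/(1+0.071469) = 0.0667. Then P(¬H|E) = 1 − 0.0667 = 0.9333.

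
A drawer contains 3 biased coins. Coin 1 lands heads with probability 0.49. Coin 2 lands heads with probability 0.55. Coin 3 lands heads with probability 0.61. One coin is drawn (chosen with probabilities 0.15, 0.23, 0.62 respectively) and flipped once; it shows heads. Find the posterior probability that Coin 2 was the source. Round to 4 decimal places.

P(heads|C1) = 0.49; P(heads|C2) = 0.55; P(heads|C3) = 0.61.
Prior × likelihood for each source: 0.15·0.49=0.07350, 0.23·0.55=0.1265, 0.62·0.61=0.3782. Summing gives P(heads) = 0.57820.
P(Coin 2 | heads) = 0.1265 / 0.57820 = 0.2188.

Posterior probability ≈ 0.2188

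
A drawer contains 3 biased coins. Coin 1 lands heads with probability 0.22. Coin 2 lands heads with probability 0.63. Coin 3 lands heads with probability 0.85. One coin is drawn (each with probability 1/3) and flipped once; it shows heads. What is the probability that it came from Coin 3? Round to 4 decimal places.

P(heads|C1) = 0.22; P(heads|C2) = 0.63; P(heads|C3) = 0.85.
Prior × likelihood for each source: 0.333333·0.22=0.07333, 0.333333·0.63=0.2100, 0.333333·0.85=0.2833. Summing gives P(heads) = 0.56667.
P(Coin 3 | heads) = 0.2833 / 0.56667 = 0.5000.

Posterior probability ≈ 0.5000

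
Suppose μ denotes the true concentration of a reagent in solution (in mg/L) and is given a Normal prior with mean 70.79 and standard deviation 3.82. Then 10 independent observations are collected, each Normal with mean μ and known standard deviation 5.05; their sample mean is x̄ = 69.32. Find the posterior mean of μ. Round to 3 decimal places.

Posterior mean ≈ 69.539

With known σ, the Normal prior is conjugate. Weight on the data is w = (n/σ²)/(n/σ² + 1/τ₀²) = 0.392118/(0.392118+0.0685288) = 0.85123.
Posterior mean = w·x̄ + (1−w)·μ₀ = 0.85123·69.32 + 0.14877·70.79 = 69.539.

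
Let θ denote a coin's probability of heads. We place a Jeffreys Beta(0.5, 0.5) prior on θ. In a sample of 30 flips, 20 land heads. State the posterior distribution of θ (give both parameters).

Posterior: Beta(20.5, 10.5)

The binomial likelihood is conjugate to the Beta prior: with 20 successes and 10 failures, the posterior is Beta(0.5+20, 0.5+10) = Beta(20.5, 10.5).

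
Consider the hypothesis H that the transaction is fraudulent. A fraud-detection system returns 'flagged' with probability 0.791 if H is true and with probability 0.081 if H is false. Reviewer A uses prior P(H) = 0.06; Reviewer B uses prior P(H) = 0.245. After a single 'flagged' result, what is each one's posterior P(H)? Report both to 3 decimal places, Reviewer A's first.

Reviewer A: 0.384; Reviewer B: 0.760

P('+'|H) = 0.791, P('+'|¬H) = 0.081.
Reviewer A: numerator 0.791·0.06 = 0.047460; evidence = 0.047460+0.081·0.94 = 0.12360; posterior = 0.384.
Reviewer B: numerator 0.791·0.245 = 0.19379; evidence = 0.19379+0.081·0.755 = 0.25495; posterior = 0.760.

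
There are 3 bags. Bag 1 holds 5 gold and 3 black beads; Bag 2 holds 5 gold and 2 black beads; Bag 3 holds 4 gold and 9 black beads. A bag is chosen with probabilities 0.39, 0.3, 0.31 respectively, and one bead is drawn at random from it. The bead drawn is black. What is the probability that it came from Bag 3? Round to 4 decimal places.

Tabulate prior·likelihood by source: [1] prior 0.39, lik 0.375, product 0.1462; [2] prior 0.3, lik 0.2857, product 0.08571; [3] prior 0.31, lik 0.6923, product 0.2146.
Normalizing constant = 0.44658; the posterior for Bag 3 is its product over the sum, 0.2146/0.44658 = 0.4806.

Posterior probability ≈ 0.4806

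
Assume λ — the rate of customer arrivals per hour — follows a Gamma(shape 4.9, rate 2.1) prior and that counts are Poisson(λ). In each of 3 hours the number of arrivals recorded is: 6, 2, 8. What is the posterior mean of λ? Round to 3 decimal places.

Total count ∑xᵢ = 16 over n = 3 hours.
Gamma is conjugate to the Poisson likelihood: posterior is Gamma(shape = 4.9+16 = 20.9, rate = 2.1+3 = 5.1).
E[λ | data] = 20.9/5.1 = 4.098.

Posterior mean ≈ 4.098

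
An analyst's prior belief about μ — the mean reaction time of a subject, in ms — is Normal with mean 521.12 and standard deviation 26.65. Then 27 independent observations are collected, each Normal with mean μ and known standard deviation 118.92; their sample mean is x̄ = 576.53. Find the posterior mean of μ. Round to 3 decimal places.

Prior precision 1/τ₀² = 1/26.65² = 0.00140801; data precision n/σ² = 27/118.92² = 0.00190921.
Posterior precision = 0.00140801 + 0.00190921 = 0.00331722.
Posterior mean = (0.00140801·521.12 + 0.00190921·576.53) / 0.00331722 = 553.011.

Posterior mean ≈ 553.011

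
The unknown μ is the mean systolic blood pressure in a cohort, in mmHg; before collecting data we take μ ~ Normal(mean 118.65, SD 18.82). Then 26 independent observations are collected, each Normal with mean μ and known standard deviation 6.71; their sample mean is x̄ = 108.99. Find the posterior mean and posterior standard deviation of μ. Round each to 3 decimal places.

Posterior mean ≈ 109.037; posterior SD ≈ 1.313

With known σ, the Normal prior is conjugate. Weight on the data is w = (n/σ²)/(n/σ² + 1/τ₀²) = 0.577469/(0.577469+0.00282332) = 0.99513.
Posterior mean = w·x̄ + (1−w)·μ₀ = 0.99513·108.99 + 0.0048654·118.65 = 109.037. Posterior variance = 1/(0.577469+0.00282332) = 1.72327, so SD = 1.313.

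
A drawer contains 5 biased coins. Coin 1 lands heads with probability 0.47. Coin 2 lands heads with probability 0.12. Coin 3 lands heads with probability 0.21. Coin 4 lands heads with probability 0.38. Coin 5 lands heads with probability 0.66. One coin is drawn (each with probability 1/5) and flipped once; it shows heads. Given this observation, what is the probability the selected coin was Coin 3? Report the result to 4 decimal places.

Posterior probability ≈ 0.1141

P(heads|C1) = 0.47; P(heads|C2) = 0.12; P(heads|C3) = 0.21; P(heads|C4) = 0.38; P(heads|C5) = 0.66.
Prior × likelihood for each source: 0.2·0.47=0.09400, 0.2·0.12=0.02400, 0.2·0.21=0.04200, 0.2·0.38=0.07600, 0.2·0.66=0.1320. Summing gives P(heads) = 0.36800.
P(Coin 3 | heads) = 0.04200 / 0.36800 = 0.1141.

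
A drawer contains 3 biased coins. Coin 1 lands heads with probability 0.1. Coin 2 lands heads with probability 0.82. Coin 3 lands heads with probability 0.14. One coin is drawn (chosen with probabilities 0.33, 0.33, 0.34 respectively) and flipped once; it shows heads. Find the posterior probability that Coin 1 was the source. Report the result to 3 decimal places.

P(heads|C1) = 0.1; P(heads|C2) = 0.82; P(heads|C3) = 0.14.
Prior × likelihood for each source: 0.33·0.1=0.03300, 0.33·0.82=0.2706, 0.34·0.14=0.04760. Summing gives P(heads) = 0.35120.
P(Coin 1 | heads) = 0.03300 / 0.35120 = 0.094.

Posterior probability ≈ 0.094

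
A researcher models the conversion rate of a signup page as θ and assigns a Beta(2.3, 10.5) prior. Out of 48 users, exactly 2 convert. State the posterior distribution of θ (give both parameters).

The binomial likelihood is conjugate to the Beta prior: with 2 successes and 46 failures, the posterior is Beta(2.3+2, 10.5+46) = Beta(4.3, 56.5).

Posterior: Beta(4.3, 56.5)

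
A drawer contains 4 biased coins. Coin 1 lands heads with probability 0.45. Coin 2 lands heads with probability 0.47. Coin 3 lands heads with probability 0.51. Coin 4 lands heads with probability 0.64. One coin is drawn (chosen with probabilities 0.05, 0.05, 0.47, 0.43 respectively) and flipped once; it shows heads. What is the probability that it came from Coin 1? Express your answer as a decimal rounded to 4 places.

Posterior probability ≈ 0.0401

P(heads|C1) = 0.45; P(heads|C2) = 0.47; P(heads|C3) = 0.51; P(heads|C4) = 0.64.
Prior × likelihood for each source: 0.05·0.45=0.02250, 0.05·0.47=0.02350, 0.47·0.51=0.2397, 0.43·0.64=0.2752. Summing gives P(heads) = 0.56090.
P(Coin 1 | heads) = 0.02250 / 0.56090 = 0.0401.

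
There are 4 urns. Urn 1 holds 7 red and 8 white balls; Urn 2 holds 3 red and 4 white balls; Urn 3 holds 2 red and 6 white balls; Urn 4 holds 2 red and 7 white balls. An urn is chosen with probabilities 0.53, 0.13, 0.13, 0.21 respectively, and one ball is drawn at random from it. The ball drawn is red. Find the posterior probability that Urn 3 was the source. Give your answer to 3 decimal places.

Posterior probability ≈ 0.085

Tabulate prior·likelihood by source: [1] prior 0.53, lik 0.4667, product 0.2473; [2] prior 0.13, lik 0.4286, product 0.05571; [3] prior 0.13, lik 0.25, product 0.03250; [4] prior 0.21, lik 0.2222, product 0.04667.
Normalizing constant = 0.38221; the posterior for Urn 3 is its product over the sum, 0.03250/0.38221 = 0.085.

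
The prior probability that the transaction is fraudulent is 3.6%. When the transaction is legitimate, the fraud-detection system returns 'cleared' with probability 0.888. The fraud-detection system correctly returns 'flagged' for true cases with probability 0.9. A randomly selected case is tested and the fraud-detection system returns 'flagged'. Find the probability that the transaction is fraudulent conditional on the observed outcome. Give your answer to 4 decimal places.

P(H | E) ≈ 0.2308

Write H for 'the transaction is fraudulent'. Prior odds H:¬H = 0.036/0.964 = 0.037344. For the 'flagged' outcome, the likelihood ratio is 0.9/0.112 = 8.0357.
Posterior odds = 0.037344 × 8.0357 = 0.30009, so P(H|E) = 0.30009/(1+0.30009) = 0.2308.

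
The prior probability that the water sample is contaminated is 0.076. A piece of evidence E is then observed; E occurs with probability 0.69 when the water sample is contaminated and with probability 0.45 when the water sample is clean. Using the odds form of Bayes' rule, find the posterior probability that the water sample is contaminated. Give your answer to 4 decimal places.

Posterior probability ≈ 0.1120

Prior odds = 0.076/(1−0.076) = 0.082251.
Likelihood ratio for E = 0.69/0.45 = 1.5333.
Posterior odds = prior odds × LR = 0.12612.
Posterior probability = odds/(1+odds) = 0.12612/1.1261 = 0.1120.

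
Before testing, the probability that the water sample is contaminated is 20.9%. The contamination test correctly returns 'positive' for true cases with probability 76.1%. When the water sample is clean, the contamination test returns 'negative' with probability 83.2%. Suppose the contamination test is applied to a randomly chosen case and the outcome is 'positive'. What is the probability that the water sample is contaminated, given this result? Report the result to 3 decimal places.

Write H for 'the water sample is contaminated'. Prior odds H:¬H = 0.209/0.791 = 0.26422. For the 'positive' outcome, the likelihood ratio is 0.761/0.168 = 4.5298.
Posterior odds = 0.26422 × 4.5298 = 1.1969, so P(H|E) = 1.1969/(1+1.1969) = 0.545.

P(H | E) ≈ 0.545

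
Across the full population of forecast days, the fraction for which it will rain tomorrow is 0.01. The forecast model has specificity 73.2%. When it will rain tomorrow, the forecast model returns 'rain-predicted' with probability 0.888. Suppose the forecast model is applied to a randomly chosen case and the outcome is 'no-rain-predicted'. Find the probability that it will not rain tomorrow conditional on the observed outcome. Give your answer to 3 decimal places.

Write H for 'it will rain tomorrow'. Prior odds H:¬H = 0.01/0.99 = 0.010101. For the 'no-rain-predicted' outcome, the likelihood ratio is 0.112/0.732 = 0.15301.
Posterior odds = 0.010101 × 0.15301 = 0.0015455, so P(H|E) = 0.0015455/(1+0.0015455) = 0.002. Then P(¬H|E) = 1 − 0.002 = 0.998.

P(¬H | E) ≈ 0.998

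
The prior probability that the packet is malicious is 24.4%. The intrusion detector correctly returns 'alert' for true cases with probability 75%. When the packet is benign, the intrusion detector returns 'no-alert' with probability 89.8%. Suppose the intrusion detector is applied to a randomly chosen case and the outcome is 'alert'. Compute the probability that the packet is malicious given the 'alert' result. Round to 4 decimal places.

Write H for 'the packet is malicious'. Prior odds H:¬H = 0.244/0.756 = 0.32275. For the 'alert' outcome, the likelihood ratio is 0.75/0.102 = 7.3529.
Posterior odds = 0.32275 × 7.3529 = 2.3732, so P(H|E) = 2.3732/(1+2.3732) = 0.7035.

P(H | E) ≈ 0.7035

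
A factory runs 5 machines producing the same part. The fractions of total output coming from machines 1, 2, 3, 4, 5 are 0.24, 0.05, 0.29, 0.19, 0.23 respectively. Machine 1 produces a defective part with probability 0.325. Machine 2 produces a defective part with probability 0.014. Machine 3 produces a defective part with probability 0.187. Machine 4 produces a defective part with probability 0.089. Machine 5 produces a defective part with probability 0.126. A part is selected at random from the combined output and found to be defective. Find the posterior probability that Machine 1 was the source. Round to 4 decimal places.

Tabulate prior·likelihood by source: [1] prior 0.24, lik 0.325, product 0.07800; [2] prior 0.05, lik 0.014, product 0.0007000; [3] prior 0.29, lik 0.187, product 0.05423; [4] prior 0.19, lik 0.089, product 0.01691; [5] prior 0.23, lik 0.126, product 0.02898.
Normalizing constant = 0.17882; the posterior for Machine 1 is its product over the sum, 0.07800/0.17882 = 0.4362.

Posterior probability ≈ 0.4362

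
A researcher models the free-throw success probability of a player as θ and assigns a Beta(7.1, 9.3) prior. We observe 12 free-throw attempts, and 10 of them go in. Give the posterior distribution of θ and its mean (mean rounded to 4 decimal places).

Posterior: Beta(17.1, 11.3); mean ≈ 0.6021

The binomial likelihood is conjugate to the Beta prior: with 10 successes and 2 failures, the posterior is Beta(7.1+10, 9.3+2) = Beta(17.1, 11.3).
Posterior mean = α/(α+β) = 17.1/28.4 = 0.6021.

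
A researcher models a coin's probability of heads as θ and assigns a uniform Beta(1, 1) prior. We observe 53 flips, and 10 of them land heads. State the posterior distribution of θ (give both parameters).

Posterior: Beta(11, 44)

The binomial likelihood is conjugate to the Beta prior: with 10 successes and 43 failures, the posterior is Beta(1+10, 1+43) = Beta(11, 44).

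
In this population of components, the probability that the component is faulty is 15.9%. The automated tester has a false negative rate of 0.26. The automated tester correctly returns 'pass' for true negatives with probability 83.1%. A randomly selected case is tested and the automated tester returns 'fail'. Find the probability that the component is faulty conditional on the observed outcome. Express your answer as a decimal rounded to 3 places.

P(H | E) ≈ 0.453

Let H be the event that the component is faulty. P(H) = 0.159, so P(¬H) = 0.841. With E the 'fail' result, P(E|H) = 0.74 and P(E|¬H) = 0.169.
P(E) = 0.74·0.159 + 0.169·0.841 = 0.11766 + 0.14213 = 0.25979.
By Bayes' theorem, P(H|E) = 0.11766 / 0.25979 = 0.453.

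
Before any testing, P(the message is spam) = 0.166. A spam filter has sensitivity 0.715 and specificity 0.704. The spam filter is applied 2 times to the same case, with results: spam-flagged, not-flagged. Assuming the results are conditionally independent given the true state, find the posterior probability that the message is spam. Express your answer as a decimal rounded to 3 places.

Let H be the event that the message is spam; start with P(H) = 0.166. P('spam-flagged'|H) = 0.715, P('spam-flagged'|¬H) = 0.296.
Update on result 1 ('spam-flagged'): P(H) ← 0.715·0.1660 / (0.715·0.1660 + 0.296·0.8340) = 0.11869/0.36555 = 0.3247.
Update on result 2 ('not-flagged'): P(H) ← 0.285·0.3247 / (0.285·0.3247 + 0.704·0.6753) = 0.092535/0.56796 = 0.1629.

Posterior P(H) ≈ 0.163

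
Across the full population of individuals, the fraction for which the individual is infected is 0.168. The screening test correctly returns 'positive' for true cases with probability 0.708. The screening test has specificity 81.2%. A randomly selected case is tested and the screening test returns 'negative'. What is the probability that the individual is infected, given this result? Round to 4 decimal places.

P(H | E) ≈ 0.0677

Write H for 'the individual is infected'. Prior odds H:¬H = 0.168/0.832 = 0.20192. For the 'negative' outcome, the likelihood ratio is 0.292/0.812 = 0.35961.
Posterior odds = 0.20192 × 0.35961 = 0.072613, so P(H|E) = 0.072613/(1+0.072613) = 0.0677.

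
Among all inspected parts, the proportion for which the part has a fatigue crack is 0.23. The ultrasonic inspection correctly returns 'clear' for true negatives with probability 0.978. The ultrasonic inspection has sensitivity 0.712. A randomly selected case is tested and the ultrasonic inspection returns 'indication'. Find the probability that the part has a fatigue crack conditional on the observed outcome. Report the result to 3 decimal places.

Write H for 'the part has a fatigue crack'. Prior odds H:¬H = 0.23/0.77 = 0.29870. For the 'indication' outcome, the likelihood ratio is 0.712/0.022 = 32.364.
Posterior odds = 0.29870 × 32.364 = 9.6671, so P(H|E) = 9.6671/(1+9.6671) = 0.906.

P(H | E) ≈ 0.906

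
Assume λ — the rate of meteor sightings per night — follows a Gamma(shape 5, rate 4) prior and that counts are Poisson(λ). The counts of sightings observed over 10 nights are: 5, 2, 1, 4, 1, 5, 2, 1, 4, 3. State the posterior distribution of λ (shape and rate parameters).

Total count ∑xᵢ = 28 over n = 10 nights.
Gamma is conjugate to the Poisson likelihood: posterior is Gamma(shape = 5+28 = 33, rate = 4+10 = 14).

Posterior: Gamma(shape=33, rate=14)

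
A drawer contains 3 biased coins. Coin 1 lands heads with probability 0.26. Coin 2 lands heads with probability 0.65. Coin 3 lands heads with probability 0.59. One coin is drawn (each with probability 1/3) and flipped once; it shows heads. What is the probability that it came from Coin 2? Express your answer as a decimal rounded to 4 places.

Posterior probability ≈ 0.4333

P(heads|C1) = 0.26; P(heads|C2) = 0.65; P(heads|C3) = 0.59.
Prior × likelihood for each source: 0.333333·0.26=0.08667, 0.333333·0.65=0.2167, 0.333333·0.59=0.1967. Summing gives P(heads) = 0.50000.
P(Coin 2 | heads) = 0.2167 / 0.50000 = 0.4333.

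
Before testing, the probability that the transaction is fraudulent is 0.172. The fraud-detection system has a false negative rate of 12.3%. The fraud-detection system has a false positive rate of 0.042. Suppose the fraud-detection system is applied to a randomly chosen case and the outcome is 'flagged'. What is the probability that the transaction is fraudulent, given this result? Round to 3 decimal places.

Write H for 'the transaction is fraudulent'. Prior odds H:¬H = 0.172/0.828 = 0.20773. For the 'flagged' outcome, the likelihood ratio is 0.877/0.042 = 20.881.
Posterior odds = 0.20773 × 20.881 = 4.3376, so P(H|E) = 4.3376/(1+4.3376) = 0.813.

P(H | E) ≈ 0.813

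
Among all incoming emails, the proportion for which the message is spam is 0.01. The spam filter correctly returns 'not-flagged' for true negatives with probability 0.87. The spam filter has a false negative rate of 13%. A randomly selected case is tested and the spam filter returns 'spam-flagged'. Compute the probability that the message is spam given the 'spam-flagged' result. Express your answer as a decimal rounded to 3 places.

Let H be the event that the message is spam. P(H) = 0.01, so P(¬H) = 0.99. With E the 'spam-flagged' result, P(E|H) = 0.87 and P(E|¬H) = 0.13.
P(E) = 0.87·0.01 + 0.13·0.99 = 0.0087000 + 0.12870 = 0.13740.
By Bayes' theorem, P(H|E) = 0.0087000 / 0.13740 = 0.063.

P(H | E) ≈ 0.063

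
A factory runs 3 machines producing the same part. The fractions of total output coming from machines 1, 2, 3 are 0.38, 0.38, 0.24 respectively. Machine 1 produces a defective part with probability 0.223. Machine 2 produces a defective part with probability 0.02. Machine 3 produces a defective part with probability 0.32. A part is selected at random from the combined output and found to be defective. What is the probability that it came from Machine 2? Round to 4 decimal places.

Posterior probability ≈ 0.0449

P(defective|M1) = 0.223; P(defective|M2) = 0.02; P(defective|M3) = 0.32.
Prior × likelihood for each source: 0.38·0.223=0.08474, 0.38·0.02=0.007600, 0.24·0.32=0.07680. Summing gives P(defective) = 0.16914.
P(Machine 2 | defective) = 0.007600 / 0.16914 = 0.0449.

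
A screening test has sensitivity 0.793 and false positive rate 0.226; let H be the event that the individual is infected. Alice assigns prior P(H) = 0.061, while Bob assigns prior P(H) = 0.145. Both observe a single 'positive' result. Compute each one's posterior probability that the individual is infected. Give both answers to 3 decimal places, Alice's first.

The likelihood ratio for a 'positive' result is 0.793/0.226 = 3.5088.
Alice: prior odds 0.061/0.939 = 0.064963; posterior odds 0.22794; posterior probability 0.186.
Bob: prior odds 0.145/0.855 = 0.16959; posterior odds 0.59507; posterior probability 0.373.

Alice: 0.186; Bob: 0.373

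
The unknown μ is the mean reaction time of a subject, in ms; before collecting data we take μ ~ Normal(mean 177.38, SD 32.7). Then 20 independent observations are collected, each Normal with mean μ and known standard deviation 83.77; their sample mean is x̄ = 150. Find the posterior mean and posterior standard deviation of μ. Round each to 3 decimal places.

Posterior mean ≈ 156.765; posterior SD ≈ 16.254

With known σ, the Normal prior is conjugate. Weight on the data is w = (n/σ²)/(n/σ² + 1/τ₀²) = 0.00285005/(0.00285005+0.00093520) = 0.75294.
Posterior mean = w·x̄ + (1−w)·μ₀ = 0.75294·150 + 0.24706·177.38 = 156.765. Posterior variance = 1/(0.00285005+0.00093520) = 264.183, so SD = 16.254.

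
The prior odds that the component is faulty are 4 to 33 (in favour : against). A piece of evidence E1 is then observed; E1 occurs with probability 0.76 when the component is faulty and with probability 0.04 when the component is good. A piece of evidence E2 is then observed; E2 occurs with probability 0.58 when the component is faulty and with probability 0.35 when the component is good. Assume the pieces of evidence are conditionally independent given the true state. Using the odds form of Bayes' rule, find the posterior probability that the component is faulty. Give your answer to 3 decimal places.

Prior odds = 4/33 = 0.12121.
Likelihood ratio for E1 = 0.76/0.04 = 19.000.
Likelihood ratio for E2 = 0.58/0.35 = 1.6571.
Posterior odds = prior odds × LR₁ × LR₂ = 3.8165.
Posterior probability = odds/(1+odds) = 3.8165/4.8165 = 0.792.

Posterior probability ≈ 0.792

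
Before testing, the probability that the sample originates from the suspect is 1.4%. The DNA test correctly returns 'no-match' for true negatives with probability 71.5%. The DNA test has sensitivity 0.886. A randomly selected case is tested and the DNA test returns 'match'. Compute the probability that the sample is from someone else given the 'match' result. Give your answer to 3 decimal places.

Write H for 'the sample originates from the suspect'. Prior odds H:¬H = 0.014/0.986 = 0.014199. For the 'match' outcome, the likelihood ratio is 0.886/0.285 = 3.1088.
Posterior odds = 0.014199 × 3.1088 = 0.044141, so P(H|E) = 0.044141/(1+0.044141) = 0.042. Then P(¬H|E) = 1 − 0.042 = 0.958.

P(¬H | E) ≈ 0.958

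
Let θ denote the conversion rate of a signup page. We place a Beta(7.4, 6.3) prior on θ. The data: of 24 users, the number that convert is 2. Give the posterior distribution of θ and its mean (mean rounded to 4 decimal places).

Observing 2 successes and 22 failures updates Beta(7.4, 6.3) by adding the success and failure counts to the two shape parameters: α = 7.4+2 = 9.4, β = 6.3+22 = 28.3.
Posterior mean = α/(α+β) = 9.4/37.7 = 0.2493.

Posterior: Beta(9.4, 28.3); mean ≈ 0.2493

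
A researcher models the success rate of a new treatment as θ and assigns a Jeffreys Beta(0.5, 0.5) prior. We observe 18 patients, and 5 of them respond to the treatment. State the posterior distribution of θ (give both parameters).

Observing 5 successes and 13 failures updates Beta(0.5, 0.5) by adding the success and failure counts to the two shape parameters: α = 0.5+5 = 5.5, β = 0.5+13 = 13.5.

Posterior: Beta(5.5, 13.5)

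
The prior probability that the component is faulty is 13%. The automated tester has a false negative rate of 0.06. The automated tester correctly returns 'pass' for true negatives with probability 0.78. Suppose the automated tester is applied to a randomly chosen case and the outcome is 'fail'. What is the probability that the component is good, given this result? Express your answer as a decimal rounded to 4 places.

P(¬H | E) ≈ 0.6103

Let H be the event that the component is faulty. P(H) = 0.13, so P(¬H) = 0.87. With E the 'fail' result, P(E|H) = 0.94 and P(E|¬H) = 0.22.
P(E) = 0.94·0.13 + 0.22·0.87 = 0.12220 + 0.19140 = 0.31360.
By Bayes' theorem, P(H|E) = 0.12220 / 0.31360 = 0.3897. Hence P(¬H|E) = 1 − 0.3897 = 0.6103.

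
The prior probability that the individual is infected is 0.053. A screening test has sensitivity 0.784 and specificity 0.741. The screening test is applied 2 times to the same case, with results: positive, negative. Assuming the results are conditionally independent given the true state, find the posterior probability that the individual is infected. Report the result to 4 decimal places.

With H the event that the individual is infected, the joint likelihood of the observed sequence is P(data|H) = 0.784·0.216 = 0.16934 and P(data|¬H) = 0.259·0.741 = 0.19192.
Bayes: P(H|data) = 0.053·0.16934 / (0.053·0.16934 + 0.947·0.19192) = 0.0089752/0.19072 = 0.0471.

Posterior P(H) ≈ 0.0471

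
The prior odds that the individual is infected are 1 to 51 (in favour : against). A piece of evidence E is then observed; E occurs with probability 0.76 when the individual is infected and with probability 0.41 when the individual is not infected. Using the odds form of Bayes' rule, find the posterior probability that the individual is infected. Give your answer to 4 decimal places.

Posterior probability ≈ 0.0351

Prior odds = 1/51 = 0.019608. In log-odds, ln(0.019608) = -3.9318.
Add log likelihood ratio: ln(1.8537) = 0.61716.
Posterior log-odds = -3.3147, so posterior odds = exp(-3.3147) = 0.036346. Converting, P(H|E) = 0.036346/1.0363 = 0.0351.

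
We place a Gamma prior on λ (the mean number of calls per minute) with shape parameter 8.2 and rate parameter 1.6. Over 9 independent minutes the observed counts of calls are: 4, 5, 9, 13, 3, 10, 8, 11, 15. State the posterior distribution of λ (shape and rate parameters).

Posterior: Gamma(shape=86.2, rate=10.6)

Total count ∑xᵢ = 78 over n = 9 minutes.
Gamma is conjugate to the Poisson likelihood: posterior is Gamma(shape = 8.2+78 = 86.2, rate = 1.6+9 = 10.6).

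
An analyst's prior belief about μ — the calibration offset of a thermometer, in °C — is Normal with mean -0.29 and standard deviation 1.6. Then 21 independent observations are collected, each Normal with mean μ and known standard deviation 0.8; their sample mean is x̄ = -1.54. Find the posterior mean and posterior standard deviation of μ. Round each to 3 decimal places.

With known σ, the Normal prior is conjugate. Weight on the data is w = (n/σ²)/(n/σ² + 1/τ₀²) = 32.8125/(32.8125+0.390625) = 0.98824.
Posterior mean = w·x̄ + (1−w)·μ₀ = 0.98824·-1.54 + 0.011765·-0.29 = -1.525. Posterior variance = 1/(32.8125+0.390625) = 0.0301176, so SD = 0.174.

Posterior mean ≈ -1.525; posterior SD ≈ 0.174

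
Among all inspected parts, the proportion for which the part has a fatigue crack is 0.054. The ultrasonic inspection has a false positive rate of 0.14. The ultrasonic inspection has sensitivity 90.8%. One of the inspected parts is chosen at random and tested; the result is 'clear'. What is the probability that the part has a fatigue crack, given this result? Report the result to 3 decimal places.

P(H | E) ≈ 0.006

Write H for 'the part has a fatigue crack'. Prior odds H:¬H = 0.054/0.946 = 0.057082. For the 'clear' outcome, the likelihood ratio is 0.092/0.86 = 0.10698.
Posterior odds = 0.057082 × 0.10698 = 0.0061065, so P(H|E) = 0.0061065/(1+0.0061065) = 0.006.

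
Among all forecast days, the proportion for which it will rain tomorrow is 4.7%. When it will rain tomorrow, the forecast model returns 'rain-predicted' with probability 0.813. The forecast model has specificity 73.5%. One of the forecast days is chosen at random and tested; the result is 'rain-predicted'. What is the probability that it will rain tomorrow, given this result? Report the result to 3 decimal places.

Let H be the event that it will rain tomorrow. P(H) = 0.047, so P(¬H) = 0.953. With E the 'rain-predicted' result, P(E|H) = 0.813 and P(E|¬H) = 0.265.
P(E) = 0.813·0.047 + 0.265·0.953 = 0.038211 + 0.25255 = 0.29076.
By Bayes' theorem, P(H|E) = 0.038211 / 0.29076 = 0.131.

P(H | E) ≈ 0.131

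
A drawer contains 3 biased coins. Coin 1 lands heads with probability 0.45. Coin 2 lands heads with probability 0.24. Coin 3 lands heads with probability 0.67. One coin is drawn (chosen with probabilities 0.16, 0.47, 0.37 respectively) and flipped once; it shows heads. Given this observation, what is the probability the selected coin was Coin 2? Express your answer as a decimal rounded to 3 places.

Posterior probability ≈ 0.261

P(heads|C1) = 0.45; P(heads|C2) = 0.24; P(heads|C3) = 0.67.
Prior × likelihood for each source: 0.16·0.45=0.07200, 0.47·0.24=0.1128, 0.37·0.67=0.2479. Summing gives P(heads) = 0.43270.
P(Coin 2 | heads) = 0.1128 / 0.43270 = 0.261.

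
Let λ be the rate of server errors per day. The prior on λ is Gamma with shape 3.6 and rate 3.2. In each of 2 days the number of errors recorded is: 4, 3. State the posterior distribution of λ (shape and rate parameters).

The Poisson likelihood adds the total count to the shape and the number of exposure periods to the rate. Here ∑xᵢ = 7 and n = 2, so shape 3.6→10.6 and rate 3.2→5.2.

Posterior: Gamma(shape=10.6, rate=5.2)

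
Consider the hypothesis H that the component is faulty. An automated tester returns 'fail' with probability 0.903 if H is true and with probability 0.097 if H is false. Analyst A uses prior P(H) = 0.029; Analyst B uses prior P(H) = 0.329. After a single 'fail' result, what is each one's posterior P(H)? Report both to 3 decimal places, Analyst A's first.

Analyst A: 0.218; Analyst B: 0.820

The likelihood ratio for a 'fail' result is 0.903/0.097 = 9.3093.
Analyst A: prior odds 0.029/0.971 = 0.029866; posterior odds 0.27803; posterior probability 0.218.
Analyst B: prior odds 0.329/0.671 = 0.49031; posterior odds 4.5645; posterior probability 0.820.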